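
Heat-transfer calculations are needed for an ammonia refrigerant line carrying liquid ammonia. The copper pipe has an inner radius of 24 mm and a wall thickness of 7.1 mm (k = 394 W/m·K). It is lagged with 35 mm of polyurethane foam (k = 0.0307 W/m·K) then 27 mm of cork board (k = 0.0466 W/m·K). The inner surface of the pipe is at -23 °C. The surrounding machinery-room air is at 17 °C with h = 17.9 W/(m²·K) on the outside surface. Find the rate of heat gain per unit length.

Treating each annulus and film as a series resistance:
R_copper pipe wall = ln(31.1/24)/(2π×394×1) = 1.047×10^-4 K/W
R_polyurethane foam = ln(66.1/31.1)/(2π×0.0307×1) = 3.909 K/W
R_cork board = ln(93.1/66.1)/(2π×0.0466×1) = 1.17 K/W
R_outer film = 1/(h_o·2πr_oL) = 1/(17.9×2π×0.0931×1) = 0.0955 K/W
R_total = 5.174 K/W
Q = ΔT/R_total = 40/5.174

q′ ≈ 7.73 W/m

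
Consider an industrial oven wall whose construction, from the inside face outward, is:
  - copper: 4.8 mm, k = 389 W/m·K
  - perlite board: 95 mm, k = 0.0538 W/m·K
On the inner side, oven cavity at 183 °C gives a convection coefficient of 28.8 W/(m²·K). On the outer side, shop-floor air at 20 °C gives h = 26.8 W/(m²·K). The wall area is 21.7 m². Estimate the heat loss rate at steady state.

Q ≈ 1920 W

Using the resistance-network approach (series):
R_inner film = 1/(h_i·A) = 1/(28.8×21.7) = 0.0016 K/W
R_copper = L/(kA) = 0.0048/(389×21.7) = 5.686×10^-7 K/W
R_perlite board = L/(kA) = 0.095/(0.0538×21.7) = 0.08137 K/W
R_outer film = 1/(h_o·A) = 1/(26.8×21.7) = 0.00172 K/W
R_total = 0.08469 K/W
Q = ΔT / R_total = 163 / 0.08469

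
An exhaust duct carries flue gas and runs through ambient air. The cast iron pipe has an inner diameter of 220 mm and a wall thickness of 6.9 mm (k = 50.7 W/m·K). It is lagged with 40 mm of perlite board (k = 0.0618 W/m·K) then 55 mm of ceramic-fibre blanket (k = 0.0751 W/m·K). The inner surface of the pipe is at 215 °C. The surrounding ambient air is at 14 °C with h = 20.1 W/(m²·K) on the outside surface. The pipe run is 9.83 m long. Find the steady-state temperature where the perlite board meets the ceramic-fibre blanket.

Treating each annulus and film as a series resistance:
R_cast iron pipe wall = ln(116.9/110)/(2π×50.7×9.83) = 1.943×10^-5 K/W
R_perlite board = ln(156.9/116.9)/(2π×0.0618×9.83) = 0.0771 K/W
R_ceramic-fibre blanket = ln(211.9/156.9)/(2π×0.0751×9.83) = 0.06479 K/W
R_outer film = 1/(h_o·2πr_oL) = 1/(20.1×2π×0.2119×9.83) = 0.003801 K/W
R_total = 0.1457 K/W
Q = ΔT/R_total = 201/0.1457
Q = 1380 W
T_interface = T_inner − Q·ΣR(inner→interface) = 215 − 1380×0.07712

T ≈ 109 °C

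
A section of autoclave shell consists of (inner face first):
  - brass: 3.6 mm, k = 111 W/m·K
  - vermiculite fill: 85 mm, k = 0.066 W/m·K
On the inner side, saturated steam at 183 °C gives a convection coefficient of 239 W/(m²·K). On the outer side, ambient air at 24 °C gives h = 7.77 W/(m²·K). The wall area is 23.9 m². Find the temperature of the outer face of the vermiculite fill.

Series thermal resistances:
R_inner film = 1/(h_i·A) = 1/(239×23.9) = 1.751×10^-4 K/W
R_brass = L/(kA) = 0.0036/(111×23.9) = 1.357×10^-6 K/W
R_vermiculite fill = L/(kA) = 0.085/(0.066×23.9) = 0.05389 K/W
R_outer film = 1/(h_o·A) = 1/(7.77×23.9) = 0.005385 K/W
R_total = 0.05945 K/W;  Q = ΔT/R_total = 159/0.05945 = 2675 W
T_interface = T_inner − Q·ΣR(inner→interface) = 183 − 2670×0.05406

T ≈ 38.4 °C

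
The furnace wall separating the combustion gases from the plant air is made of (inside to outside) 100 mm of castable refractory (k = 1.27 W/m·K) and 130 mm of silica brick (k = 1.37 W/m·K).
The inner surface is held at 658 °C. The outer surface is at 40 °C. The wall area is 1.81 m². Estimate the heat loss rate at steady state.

Treating each layer as a thermal resistance in series:
R_castable refractory = L/(kA) = 0.1/(1.27×1.81) = 0.0435 K/W
R_silica brick = L/(kA) = 0.13/(1.37×1.81) = 0.05243 K/W
R_total = 0.09593 K/W
Q = ΔT / R_total = 618 / 0.09593

Q ≈ 6440 W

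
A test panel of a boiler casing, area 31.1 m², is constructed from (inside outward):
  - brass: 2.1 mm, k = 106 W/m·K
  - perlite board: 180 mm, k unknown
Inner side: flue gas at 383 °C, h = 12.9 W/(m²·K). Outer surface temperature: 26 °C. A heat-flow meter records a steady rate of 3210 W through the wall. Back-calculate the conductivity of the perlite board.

Using the resistance-network approach (series):
R_inner film = 1/(h_i·A) = 1/(12.9×31.1) = 0.002493 K/W
R_brass = L/(kA) = 0.0021/(106×31.1) = 6.37×10^-7 K/W
Sum of known resistances R_other = 0.002493 K/W
Total R = ΔT/Q = 357/3210 = 0.1112 K/W
R_perlite board = R_total − R_other = 0.1087 K/W
k = L/(R·A) = 0.18/(0.1087×31.1)

k ≈ 0.0532 W/(m·K)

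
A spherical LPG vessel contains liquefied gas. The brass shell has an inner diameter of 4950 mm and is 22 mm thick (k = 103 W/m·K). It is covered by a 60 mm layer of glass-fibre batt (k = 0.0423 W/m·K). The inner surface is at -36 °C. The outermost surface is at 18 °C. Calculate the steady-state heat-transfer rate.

Q ≈ 3050 W

Spherical conduction: R = (1/r_in − 1/r_out)/(4πk) per layer; series-sum.
R_brass shell = (1/2.475 − 1/2.497)/(4π×103) = 2.75×10^-6 K/W
R_glass-fibre batt = (1/2.497 − 1/2.557)/(4π×0.0423) = 0.01768 K/W
R_total = 0.01768 K/W
Q = ΔT/R_total = 54/0.01768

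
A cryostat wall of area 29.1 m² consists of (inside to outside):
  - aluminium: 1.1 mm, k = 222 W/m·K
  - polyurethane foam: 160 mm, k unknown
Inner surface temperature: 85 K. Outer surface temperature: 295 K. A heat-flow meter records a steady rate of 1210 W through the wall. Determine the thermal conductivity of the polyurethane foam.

k ≈ 0.0317 W/(m·K)

Model the wall as resistances in series:
R_aluminium = L/(kA) = 0.0011/(222×29.1) = 1.703×10^-7 K/W
Sum of known resistances R_other = 1.703×10^-7 K/W
Total R = ΔT/Q = 210/1210 = 0.1736 K/W
R_polyurethane foam = R_total − R_other = 0.1736 K/W
k = L/(R·A) = 0.16/(0.1736×29.1)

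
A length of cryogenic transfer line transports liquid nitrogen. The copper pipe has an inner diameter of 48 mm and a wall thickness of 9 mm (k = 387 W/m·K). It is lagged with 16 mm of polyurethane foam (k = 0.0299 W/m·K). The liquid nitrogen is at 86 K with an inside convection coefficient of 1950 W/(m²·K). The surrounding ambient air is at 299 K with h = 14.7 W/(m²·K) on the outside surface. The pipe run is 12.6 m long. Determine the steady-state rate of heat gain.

For a radial system each layer contributes R = ln(r_out/r_in)/(2πkL); films add R = 1/(hA).
R_inner film = 1/(h_i·2πr₁L) = 1/(1950×2π×0.024×12.6) = 2.699×10^-4 K/W
R_copper pipe wall = ln(33/24)/(2π×387×12.6) = 1.039×10^-5 K/W
R_polyurethane foam = ln(49/33)/(2π×0.0299×12.6) = 0.167 K/W
R_outer film = 1/(h_o·2πr_oL) = 1/(14.7×2π×0.049×12.6) = 0.01754 K/W
R_total = 0.1848 K/W
Q = ΔT/R_total = 213/0.1848

Q ≈ 1150 W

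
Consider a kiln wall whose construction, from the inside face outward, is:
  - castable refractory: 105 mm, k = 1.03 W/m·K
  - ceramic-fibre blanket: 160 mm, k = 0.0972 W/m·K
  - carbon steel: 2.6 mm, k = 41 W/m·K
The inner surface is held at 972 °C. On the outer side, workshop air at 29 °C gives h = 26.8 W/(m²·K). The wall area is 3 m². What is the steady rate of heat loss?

Using the resistance-network approach (series):
R_castable refractory = L/(kA) = 0.105/(1.03×3) = 0.03398 K/W
R_ceramic-fibre blanket = L/(kA) = 0.16/(0.0972×3) = 0.5487 K/W
R_carbon steel = L/(kA) = 0.0026/(41×3) = 2.114×10^-5 K/W
R_outer film = 1/(h_o·A) = 1/(26.8×3) = 0.01244 K/W
R_total = 0.5951 K/W
Q = ΔT / R_total = 943 / 0.5951

Q ≈ 1580 W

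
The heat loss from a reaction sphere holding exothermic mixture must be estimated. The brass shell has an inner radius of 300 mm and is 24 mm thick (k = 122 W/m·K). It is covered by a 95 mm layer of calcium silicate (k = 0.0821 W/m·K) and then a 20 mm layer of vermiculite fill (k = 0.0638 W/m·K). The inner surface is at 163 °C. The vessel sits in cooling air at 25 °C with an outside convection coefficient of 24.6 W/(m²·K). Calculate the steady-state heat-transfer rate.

Q ≈ 166 W

Each spherical layer contributes R = (1/r_i − 1/r_o)/(4πk):
R_brass shell = (1/0.3 − 1/0.324)/(4π×122) = 1.611×10^-4 K/W
R_calcium silicate = (1/0.324 − 1/0.419)/(4π×0.0821) = 0.6783 K/W
R_vermiculite fill = (1/0.419 − 1/0.439)/(4π×0.0638) = 0.1356 K/W
R_outer film = 1/(h·4πr_o²) = 1/(24.6×4π×0.439²) = 0.01679 K/W
R_total = 0.8308 K/W
Q = ΔT/R_total = 138/0.8308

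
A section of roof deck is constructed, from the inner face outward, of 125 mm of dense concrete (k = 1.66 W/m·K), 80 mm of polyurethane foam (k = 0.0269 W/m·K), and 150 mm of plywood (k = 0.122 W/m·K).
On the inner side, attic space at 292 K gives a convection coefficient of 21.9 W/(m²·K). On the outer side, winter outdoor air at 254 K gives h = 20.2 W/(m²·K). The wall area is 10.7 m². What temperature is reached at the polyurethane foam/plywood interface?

T ≈ 265 K

Model the wall as resistances in series:
R_inner film = 1/(h_i·A) = 1/(21.9×10.7) = 0.004267 K/W
R_dense concrete = L/(kA) = 0.125/(1.66×10.7) = 0.007037 K/W
R_polyurethane foam = L/(kA) = 0.08/(0.0269×10.7) = 0.2779 K/W
R_plywood = L/(kA) = 0.15/(0.122×10.7) = 0.1149 K/W
R_outer film = 1/(h_o·A) = 1/(20.2×10.7) = 0.004627 K/W
R_total = 0.4088 K/W;  Q = ΔT/R_total = 38/0.4088 = 92.96 W
T_interface = T_inner − Q·ΣR(inner→interface) = 292 − 93×0.2892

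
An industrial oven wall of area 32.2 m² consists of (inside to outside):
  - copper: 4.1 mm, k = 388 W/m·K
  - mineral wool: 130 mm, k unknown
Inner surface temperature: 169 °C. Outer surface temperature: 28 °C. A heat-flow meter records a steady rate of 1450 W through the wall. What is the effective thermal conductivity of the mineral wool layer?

k ≈ 0.0415 W/(m·K)

Thermal resistances in series:
R_copper = L/(kA) = 0.0041/(388×32.2) = 3.282×10^-7 K/W
Sum of known resistances R_other = 3.282×10^-7 K/W
Total R = ΔT/Q = 141/1450 = 0.09724 K/W
R_mineral wool = R_total − R_other = 0.09724 K/W
k = L/(R·A) = 0.13/(0.09724×32.2)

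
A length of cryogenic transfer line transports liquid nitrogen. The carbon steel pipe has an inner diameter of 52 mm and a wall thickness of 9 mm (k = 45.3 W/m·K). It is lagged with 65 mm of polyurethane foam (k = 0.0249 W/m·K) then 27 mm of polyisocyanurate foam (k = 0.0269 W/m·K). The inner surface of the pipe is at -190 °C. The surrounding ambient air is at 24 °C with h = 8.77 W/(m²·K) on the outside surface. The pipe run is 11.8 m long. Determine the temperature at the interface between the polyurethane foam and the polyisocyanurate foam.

For a radial system each layer contributes R = ln(r_out/r_in)/(2πkL); films add R = 1/(hA).
R_carbon steel pipe wall = ln(35/26)/(2π×45.3×11.8) = 8.85×10^-5 K/W
R_polyurethane foam = ln(100/35)/(2π×0.0249×11.8) = 0.5687 K/W
R_polyisocyanurate foam = ln(127/100)/(2π×0.0269×11.8) = 0.1198 K/W
R_outer film = 1/(h_o·2πr_oL) = 1/(8.77×2π×0.127×11.8) = 0.01211 K/W
R_total = 0.7007 K/W
Q = ΔT/R_total = 214/0.7007
Q = 305 W
T_interface = T_inner + Q·ΣR(inner→interface) = -190 + 305×0.5688

T ≈ -16.3 °C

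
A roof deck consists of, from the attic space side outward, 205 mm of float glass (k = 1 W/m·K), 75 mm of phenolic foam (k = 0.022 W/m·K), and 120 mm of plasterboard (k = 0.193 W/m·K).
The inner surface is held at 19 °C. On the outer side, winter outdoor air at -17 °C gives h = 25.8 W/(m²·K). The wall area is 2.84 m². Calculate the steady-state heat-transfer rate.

Q ≈ 23.9 W

Treating each layer as a thermal resistance in series:
R_float glass = L/(kA) = 0.205/(1×2.84) = 0.07218 K/W
R_phenolic foam = L/(kA) = 0.075/(0.022×2.84) = 1.2 K/W
R_plasterboard = L/(kA) = 0.12/(0.193×2.84) = 0.2189 K/W
R_outer film = 1/(h_o·A) = 1/(25.8×2.84) = 0.01365 K/W
R_total = 1.505 K/W
Q = ΔT / R_total = 36 / 1.505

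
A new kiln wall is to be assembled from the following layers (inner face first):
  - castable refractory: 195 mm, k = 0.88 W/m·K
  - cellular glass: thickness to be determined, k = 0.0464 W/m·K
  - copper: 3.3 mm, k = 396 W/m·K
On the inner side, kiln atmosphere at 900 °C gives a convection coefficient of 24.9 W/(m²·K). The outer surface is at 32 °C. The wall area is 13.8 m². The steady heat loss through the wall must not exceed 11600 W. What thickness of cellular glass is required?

Using the resistance-network approach (series):
R_inner film = 1/(h_i·A) = 1/(24.9×13.8) = 0.00291 K/W
R_castable refractory = L/(kA) = 0.195/(0.88×13.8) = 0.01606 K/W
R_copper = L/(kA) = 0.0033/(396×13.8) = 6.039×10^-7 K/W
Sum of the known resistances R_other = 0.01897 K/W
Required total resistance R_tot = ΔT/Q_allow = 868/11600 = 0.07483 K/W
R_cellular glass = R_tot − R_other = 0.05586 K/W
L = R·k·A = 0.05586×0.0464×13.8

L ≈ 35.8 mm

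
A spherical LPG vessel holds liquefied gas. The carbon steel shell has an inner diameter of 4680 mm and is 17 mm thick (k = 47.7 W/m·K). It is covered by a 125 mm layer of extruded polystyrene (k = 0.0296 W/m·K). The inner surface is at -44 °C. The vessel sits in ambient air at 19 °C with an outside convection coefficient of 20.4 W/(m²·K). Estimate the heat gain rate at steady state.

Spherical conduction: R = (1/r_in − 1/r_out)/(4πk) per layer; series-sum.
R_carbon steel shell = (1/2.34 − 1/2.357)/(4π×47.7) = 5.142×10^-6 K/W
R_extruded polystyrene = (1/2.357 − 1/2.482)/(4π×0.0296) = 0.05744 K/W
R_outer film = 1/(h·4πr_o²) = 1/(20.4×4π×2.482²) = 6.332×10^-4 K/W
R_total = 0.05808 K/W
Q = ΔT/R_total = 63/0.05808

Q ≈ 1080 W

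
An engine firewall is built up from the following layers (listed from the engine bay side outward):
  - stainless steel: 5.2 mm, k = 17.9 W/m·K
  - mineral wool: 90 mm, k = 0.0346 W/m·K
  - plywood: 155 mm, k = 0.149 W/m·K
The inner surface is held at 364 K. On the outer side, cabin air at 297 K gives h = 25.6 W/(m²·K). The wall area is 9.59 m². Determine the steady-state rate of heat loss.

Model the wall as resistances in series:
R_stainless steel = L/(kA) = 0.0052/(17.9×9.59) = 3.029×10^-5 K/W
R_mineral wool = L/(kA) = 0.09/(0.0346×9.59) = 0.2712 K/W
R_plywood = L/(kA) = 0.155/(0.149×9.59) = 0.1085 K/W
R_outer film = 1/(h_o·A) = 1/(25.6×9.59) = 0.004073 K/W
R_total = 0.3838 K/W
Q = ΔT / R_total = 67 / 0.3838

Q ≈ 175 W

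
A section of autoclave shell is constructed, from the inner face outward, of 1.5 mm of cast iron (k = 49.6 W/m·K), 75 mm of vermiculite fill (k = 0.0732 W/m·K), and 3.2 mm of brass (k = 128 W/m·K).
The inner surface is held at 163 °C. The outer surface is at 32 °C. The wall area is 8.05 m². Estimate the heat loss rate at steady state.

Thermal resistances in series:
R_cast iron = L/(kA) = 0.0015/(49.6×8.05) = 3.757×10^-6 K/W
R_vermiculite fill = L/(kA) = 0.075/(0.0732×8.05) = 0.1273 K/W
R_brass = L/(kA) = 0.0032/(128×8.05) = 3.106×10^-6 K/W
R_total = 0.1273 K/W
Q = ΔT / R_total = 131 / 0.1273

Q ≈ 1030 W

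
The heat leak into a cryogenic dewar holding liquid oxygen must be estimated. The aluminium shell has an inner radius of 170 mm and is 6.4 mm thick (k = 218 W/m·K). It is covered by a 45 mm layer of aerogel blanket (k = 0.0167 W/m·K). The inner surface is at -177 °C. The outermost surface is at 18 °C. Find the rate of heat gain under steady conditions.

Q ≈ 35.5 W

Spherical conduction: R = (1/r_in − 1/r_out)/(4πk) per layer; series-sum.
R_aluminium shell = (1/0.17 − 1/0.1764)/(4π×218) = 7.791×10^-5 K/W
R_aerogel blanket = (1/0.1764 − 1/0.2214)/(4π×0.0167) = 5.49 K/W
R_total = 5.491 K/W
Q = ΔT/R_total = 195/5.491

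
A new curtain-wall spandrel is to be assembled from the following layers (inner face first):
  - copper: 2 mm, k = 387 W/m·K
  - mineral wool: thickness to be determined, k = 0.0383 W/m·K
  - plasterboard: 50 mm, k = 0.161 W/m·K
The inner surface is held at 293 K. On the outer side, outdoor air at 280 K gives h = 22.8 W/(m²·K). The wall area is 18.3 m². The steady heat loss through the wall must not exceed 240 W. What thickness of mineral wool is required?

Using the resistance-network approach (series):
R_copper = L/(kA) = 0.002/(387×18.3) = 2.824×10^-7 K/W
R_plasterboard = L/(kA) = 0.05/(0.161×18.3) = 0.01697 K/W
R_outer film = 1/(h_o·A) = 1/(22.8×18.3) = 0.002397 K/W
Sum of the known resistances R_other = 0.01937 K/W
Required total resistance R_tot = ΔT/Q_allow = 13/240 = 0.05417 K/W
R_mineral wool = R_tot − R_other = 0.0348 K/W
L = R·k·A = 0.0348×0.0383×18.3

L ≈ 24.4 mm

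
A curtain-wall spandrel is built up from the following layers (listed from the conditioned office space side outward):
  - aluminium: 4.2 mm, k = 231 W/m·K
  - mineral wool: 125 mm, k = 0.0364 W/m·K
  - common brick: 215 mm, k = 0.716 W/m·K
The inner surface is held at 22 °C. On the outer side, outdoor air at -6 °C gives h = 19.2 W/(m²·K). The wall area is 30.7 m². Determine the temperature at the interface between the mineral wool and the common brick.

Treating each layer as a thermal resistance in series:
R_aluminium = L/(kA) = 0.0042/(231×30.7) = 5.922×10^-7 K/W
R_mineral wool = L/(kA) = 0.125/(0.0364×30.7) = 0.1119 K/W
R_common brick = L/(kA) = 0.215/(0.716×30.7) = 0.009781 K/W
R_outer film = 1/(h_o·A) = 1/(19.2×30.7) = 0.001697 K/W
R_total = 0.1233 K/W;  Q = ΔT/R_total = 28/0.1233 = 227 W
T_interface = T_inner − Q·ΣR(inner→interface) = 22 − 227×0.1119

T ≈ -3.39 °C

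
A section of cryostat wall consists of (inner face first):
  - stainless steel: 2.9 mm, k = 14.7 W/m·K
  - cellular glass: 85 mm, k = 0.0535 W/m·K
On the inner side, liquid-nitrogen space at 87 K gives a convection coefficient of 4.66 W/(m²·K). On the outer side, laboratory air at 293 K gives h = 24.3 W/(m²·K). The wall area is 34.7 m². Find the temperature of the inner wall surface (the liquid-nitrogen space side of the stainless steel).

T ≈ 111 K

Model the wall as resistances in series:
R_inner film = 1/(h_i·A) = 1/(4.66×34.7) = 0.006184 K/W
R_stainless steel = L/(kA) = 0.0029/(14.7×34.7) = 5.685×10^-6 K/W
R_cellular glass = L/(kA) = 0.085/(0.0535×34.7) = 0.04579 K/W
R_outer film = 1/(h_o·A) = 1/(24.3×34.7) = 0.001186 K/W
R_total = 0.05316 K/W;  Q = ΔT/R_total = 206/0.05316 = 3875 W
T_interface = T_inner + Q·ΣR(inner→interface) = 87 + 3870×0.006184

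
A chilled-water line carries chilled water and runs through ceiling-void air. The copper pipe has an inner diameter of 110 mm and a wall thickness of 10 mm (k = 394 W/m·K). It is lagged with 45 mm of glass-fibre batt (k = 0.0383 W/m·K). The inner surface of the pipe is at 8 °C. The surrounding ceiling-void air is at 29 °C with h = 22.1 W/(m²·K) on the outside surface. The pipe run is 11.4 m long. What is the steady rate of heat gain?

Treating each annulus and film as a series resistance:
R_copper pipe wall = ln(65/55)/(2π×394×11.4) = 5.919×10^-6 K/W
R_glass-fibre batt = ln(110/65)/(2π×0.0383×11.4) = 0.1918 K/W
R_outer film = 1/(h_o·2πr_oL) = 1/(22.1×2π×0.11×11.4) = 0.005743 K/W
R_total = 0.1975 K/W
Q = ΔT/R_total = 21/0.1975

Q ≈ 106 W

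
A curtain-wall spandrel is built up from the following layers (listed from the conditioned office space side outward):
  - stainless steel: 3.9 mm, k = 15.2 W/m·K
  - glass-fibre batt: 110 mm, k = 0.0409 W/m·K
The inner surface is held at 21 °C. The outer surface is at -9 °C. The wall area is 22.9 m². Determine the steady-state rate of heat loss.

Thermal resistances in series:
R_stainless steel = L/(kA) = 0.0039/(15.2×22.9) = 1.12×10^-5 K/W
R_glass-fibre batt = L/(kA) = 0.11/(0.0409×22.9) = 0.1174 K/W
R_total = 0.1175 K/W
Q = ΔT / R_total = 30 / 0.1175

Q ≈ 255 W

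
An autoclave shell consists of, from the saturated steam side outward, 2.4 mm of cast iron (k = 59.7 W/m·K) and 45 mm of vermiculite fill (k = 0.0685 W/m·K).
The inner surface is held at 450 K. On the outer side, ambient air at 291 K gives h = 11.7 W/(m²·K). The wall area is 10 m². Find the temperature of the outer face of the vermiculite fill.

Model the wall as resistances in series:
R_cast iron = L/(kA) = 0.0024/(59.7×10) = 4.02×10^-6 K/W
R_vermiculite fill = L/(kA) = 0.045/(0.0685×10) = 0.06569 K/W
R_outer film = 1/(h_o·A) = 1/(11.7×10) = 0.008547 K/W
R_total = 0.07424 K/W;  Q = ΔT/R_total = 159/0.07424 = 2142 W
T_interface = T_inner − Q·ΣR(inner→interface) = 450 − 2140×0.0657

T ≈ 309 K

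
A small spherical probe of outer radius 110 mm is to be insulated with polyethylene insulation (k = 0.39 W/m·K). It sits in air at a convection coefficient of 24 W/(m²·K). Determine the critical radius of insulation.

r_cr ≈ 32.5 mm

For a sphere r_cr = 2k/h = 2×0.39/24
r_cr = 32.5 mm; since the bare radius (110 mm) is above r_cr, any added insulation will reduce heat loss.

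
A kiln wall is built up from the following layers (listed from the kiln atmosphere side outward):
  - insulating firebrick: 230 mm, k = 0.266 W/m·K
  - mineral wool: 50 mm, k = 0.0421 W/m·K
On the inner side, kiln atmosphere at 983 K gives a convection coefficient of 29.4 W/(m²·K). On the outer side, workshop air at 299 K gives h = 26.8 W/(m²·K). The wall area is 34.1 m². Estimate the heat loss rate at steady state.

Q ≈ 11000 W

Model the wall as resistances in series:
R_inner film = 1/(h_i·A) = 1/(29.4×34.1) = 9.975×10^-4 K/W
R_insulating firebrick = L/(kA) = 0.23/(0.266×34.1) = 0.02536 K/W
R_mineral wool = L/(kA) = 0.05/(0.0421×34.1) = 0.03483 K/W
R_outer film = 1/(h_o·A) = 1/(26.8×34.1) = 0.001094 K/W
R_total = 0.06228 K/W
Q = ΔT / R_total = 684 / 0.06228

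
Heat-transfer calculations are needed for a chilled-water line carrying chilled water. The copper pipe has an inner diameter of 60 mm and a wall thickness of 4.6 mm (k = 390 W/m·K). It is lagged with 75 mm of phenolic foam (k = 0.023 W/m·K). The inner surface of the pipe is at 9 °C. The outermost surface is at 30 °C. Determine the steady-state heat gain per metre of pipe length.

q′ ≈ 2.63 W/m

Treating each annulus and film as a series resistance:
R_copper pipe wall = ln(34.6/30)/(2π×390×1) = 5.822×10^-5 K/W
R_phenolic foam = ln(109.6/34.6)/(2π×0.023×1) = 7.978 K/W
R_total = 7.978 K/W
Q = ΔT/R_total = 21/7.978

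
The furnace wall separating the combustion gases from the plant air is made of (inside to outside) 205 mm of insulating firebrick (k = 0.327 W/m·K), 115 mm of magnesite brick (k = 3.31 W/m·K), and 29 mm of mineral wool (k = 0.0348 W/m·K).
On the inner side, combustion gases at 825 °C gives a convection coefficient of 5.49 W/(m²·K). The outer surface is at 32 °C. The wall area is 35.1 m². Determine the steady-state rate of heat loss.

Using the resistance-network approach (series):
R_inner film = 1/(h_i·A) = 1/(5.49×35.1) = 0.005189 K/W
R_insulating firebrick = L/(kA) = 0.205/(0.327×35.1) = 0.01786 K/W
R_magnesite brick = L/(kA) = 0.115/(3.31×35.1) = 9.898×10^-4 K/W
R_mineral wool = L/(kA) = 0.029/(0.0348×35.1) = 0.02374 K/W
R_total = 0.04778 K/W
Q = ΔT / R_total = 793 / 0.04778

Q ≈ 16600 W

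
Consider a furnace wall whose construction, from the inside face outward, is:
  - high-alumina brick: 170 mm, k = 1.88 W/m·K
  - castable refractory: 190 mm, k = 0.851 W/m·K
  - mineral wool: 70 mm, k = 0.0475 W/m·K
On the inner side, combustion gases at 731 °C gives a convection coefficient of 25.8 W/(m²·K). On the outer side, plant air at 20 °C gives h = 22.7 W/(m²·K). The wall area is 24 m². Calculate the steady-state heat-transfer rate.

Q ≈ 9120 W

Using the resistance-network approach (series):
R_inner film = 1/(h_i·A) = 1/(25.8×24) = 0.001615 K/W
R_high-alumina brick = L/(kA) = 0.17/(1.88×24) = 0.003768 K/W
R_castable refractory = L/(kA) = 0.19/(0.851×24) = 0.009303 K/W
R_mineral wool = L/(kA) = 0.07/(0.0475×24) = 0.0614 K/W
R_outer film = 1/(h_o·A) = 1/(22.7×24) = 0.001836 K/W
R_total = 0.07792 K/W
Q = ΔT / R_total = 711 / 0.07792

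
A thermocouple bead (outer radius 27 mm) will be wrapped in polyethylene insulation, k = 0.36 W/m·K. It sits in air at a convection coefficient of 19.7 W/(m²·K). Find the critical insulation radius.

For a sphere r_cr = 2k/h = 2×0.36/19.7
r_cr = 36.5 mm; since the bare radius (27 mm) is below r_cr, adding a thin layer of insulation will *increase* heat loss.

r_cr ≈ 36.5 mm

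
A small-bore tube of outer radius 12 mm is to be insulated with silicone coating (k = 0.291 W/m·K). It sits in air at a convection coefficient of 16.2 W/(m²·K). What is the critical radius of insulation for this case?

For a cylinder r_cr = k/h = 0.291/16.2
r_cr = 18 mm; since the bare radius (12 mm) is below r_cr, adding a thin layer of insulation will *increase* heat loss.

r_cr ≈ 18 mm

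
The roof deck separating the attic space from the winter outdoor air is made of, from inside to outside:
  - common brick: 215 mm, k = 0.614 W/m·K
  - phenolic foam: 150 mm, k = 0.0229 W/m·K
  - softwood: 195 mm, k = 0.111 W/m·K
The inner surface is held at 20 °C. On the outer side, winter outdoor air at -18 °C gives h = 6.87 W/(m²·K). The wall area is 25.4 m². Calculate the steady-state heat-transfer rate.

Q ≈ 110 W

Series thermal resistances:
R_common brick = L/(kA) = 0.215/(0.614×25.4) = 0.01379 K/W
R_phenolic foam = L/(kA) = 0.15/(0.0229×25.4) = 0.2579 K/W
R_softwood = L/(kA) = 0.195/(0.111×25.4) = 0.06916 K/W
R_outer film = 1/(h_o·A) = 1/(6.87×25.4) = 0.005731 K/W
R_total = 0.3466 K/W
Q = ΔT / R_total = 38 / 0.3466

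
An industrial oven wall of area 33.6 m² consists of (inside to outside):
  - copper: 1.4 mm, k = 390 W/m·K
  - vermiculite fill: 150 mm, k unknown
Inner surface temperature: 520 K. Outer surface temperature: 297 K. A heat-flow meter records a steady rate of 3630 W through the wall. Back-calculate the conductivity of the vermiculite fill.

k ≈ 0.0727 W/(m·K)

Treating each layer as a thermal resistance in series:
R_copper = L/(kA) = 0.0014/(390×33.6) = 1.068×10^-7 K/W
Sum of known resistances R_other = 1.068×10^-7 K/W
Total R = ΔT/Q = 223/3630 = 0.06143 K/W
R_vermiculite fill = R_total − R_other = 0.06143 K/W
k = L/(R·A) = 0.15/(0.06143×33.6)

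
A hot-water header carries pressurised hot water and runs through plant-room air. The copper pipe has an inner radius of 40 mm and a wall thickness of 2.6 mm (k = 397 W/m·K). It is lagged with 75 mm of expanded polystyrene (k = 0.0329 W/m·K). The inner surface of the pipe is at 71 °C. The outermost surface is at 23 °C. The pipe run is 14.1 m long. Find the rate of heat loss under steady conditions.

Q ≈ 138 W

For a radial system each layer contributes R = ln(r_out/r_in)/(2πkL); films add R = 1/(hA).
R_copper pipe wall = ln(42.6/40)/(2π×397×14.1) = 1.791×10^-6 K/W
R_expanded polystyrene = ln(117.6/42.6)/(2π×0.0329×14.1) = 0.3484 K/W
R_total = 0.3484 K/W
Q = ΔT/R_total = 48/0.3484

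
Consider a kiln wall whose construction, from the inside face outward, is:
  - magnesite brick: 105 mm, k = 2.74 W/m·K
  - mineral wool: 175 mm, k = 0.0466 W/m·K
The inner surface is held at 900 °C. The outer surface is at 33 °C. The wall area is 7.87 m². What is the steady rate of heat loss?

Treating each layer as a thermal resistance in series:
R_magnesite brick = L/(kA) = 0.105/(2.74×7.87) = 0.004869 K/W
R_mineral wool = L/(kA) = 0.175/(0.0466×7.87) = 0.4772 K/W
R_total = 0.482 K/W
Q = ΔT / R_total = 867 / 0.482

Q ≈ 1800 W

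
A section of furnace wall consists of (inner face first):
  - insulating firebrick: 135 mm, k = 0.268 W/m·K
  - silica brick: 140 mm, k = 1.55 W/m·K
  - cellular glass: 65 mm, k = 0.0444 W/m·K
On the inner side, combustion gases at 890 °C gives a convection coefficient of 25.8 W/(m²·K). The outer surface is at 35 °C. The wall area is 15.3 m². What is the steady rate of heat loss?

Series thermal resistances:
R_inner film = 1/(h_i·A) = 1/(25.8×15.3) = 0.002533 K/W
R_insulating firebrick = L/(kA) = 0.135/(0.268×15.3) = 0.03292 K/W
R_silica brick = L/(kA) = 0.14/(1.55×15.3) = 0.005903 K/W
R_cellular glass = L/(kA) = 0.065/(0.0444×15.3) = 0.09568 K/W
R_total = 0.137 K/W
Q = ΔT / R_total = 855 / 0.137

Q ≈ 6240 W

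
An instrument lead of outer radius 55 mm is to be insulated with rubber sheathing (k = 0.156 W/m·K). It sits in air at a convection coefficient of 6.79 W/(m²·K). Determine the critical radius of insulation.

For a cylinder r_cr = k/h = 0.156/6.79
r_cr = 23 mm; since the bare radius (55 mm) is above r_cr, any added insulation will reduce heat loss.

r_cr ≈ 23 mm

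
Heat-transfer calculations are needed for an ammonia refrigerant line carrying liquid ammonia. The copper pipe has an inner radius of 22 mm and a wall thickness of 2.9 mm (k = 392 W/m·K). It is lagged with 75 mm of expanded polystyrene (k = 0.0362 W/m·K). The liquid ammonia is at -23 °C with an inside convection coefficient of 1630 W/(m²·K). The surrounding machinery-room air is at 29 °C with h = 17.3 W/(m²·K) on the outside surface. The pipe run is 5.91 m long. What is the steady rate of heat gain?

Per-layer cylindrical resistances, series-summed:
R_inner film = 1/(h_i·2πr₁L) = 1/(1630×2π×0.022×5.91) = 7.51×10^-4 K/W
R_copper pipe wall = ln(24.9/22)/(2π×392×5.91) = 8.507×10^-6 K/W
R_expanded polystyrene = ln(99.9/24.9)/(2π×0.0362×5.91) = 1.034 K/W
R_outer film = 1/(h_o·2πr_oL) = 1/(17.3×2π×0.0999×5.91) = 0.01558 K/W
R_total = 1.05 K/W
Q = ΔT/R_total = 52/1.05

Q ≈ 49.5 W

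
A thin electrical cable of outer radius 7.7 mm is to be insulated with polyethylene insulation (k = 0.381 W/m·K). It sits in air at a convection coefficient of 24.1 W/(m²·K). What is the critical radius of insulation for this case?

For a cylinder r_cr = k/h = 0.381/24.1
r_cr = 15.8 mm; since the bare radius (7.7 mm) is below r_cr, adding a thin layer of insulation will *increase* heat loss.

r_cr ≈ 15.8 mm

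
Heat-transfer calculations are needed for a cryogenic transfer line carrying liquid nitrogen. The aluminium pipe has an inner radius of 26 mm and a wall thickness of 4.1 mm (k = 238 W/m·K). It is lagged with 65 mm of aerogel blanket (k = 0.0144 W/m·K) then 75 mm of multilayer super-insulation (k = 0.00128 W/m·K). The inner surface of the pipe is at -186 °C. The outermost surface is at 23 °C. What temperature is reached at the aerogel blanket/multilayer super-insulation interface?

T ≈ -155 °C

Per-layer cylindrical resistances, series-summed:
R_aluminium pipe wall = ln(30.1/26)/(2π×238×1) = 9.792×10^-5 K/W
R_aerogel blanket = ln(95.1/30.1)/(2π×0.0144×1) = 12.71 K/W
R_multilayer super-insulation = ln(170.1/95.1)/(2π×0.00128×1) = 72.3 K/W
R_total = 85.01 K/W
Q = ΔT/R_total = 209/85.01
Q = 2.46 W/m
T_interface = T_inner + Q·ΣR(inner→interface) = -186 + 2.46×12.71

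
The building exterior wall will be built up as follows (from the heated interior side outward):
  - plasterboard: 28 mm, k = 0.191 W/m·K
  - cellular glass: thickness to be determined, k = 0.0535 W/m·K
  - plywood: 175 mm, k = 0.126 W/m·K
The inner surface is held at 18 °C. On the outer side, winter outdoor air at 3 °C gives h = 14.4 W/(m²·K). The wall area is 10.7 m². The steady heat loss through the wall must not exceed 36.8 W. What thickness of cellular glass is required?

Thermal resistances in series:
R_plasterboard = L/(kA) = 0.028/(0.191×10.7) = 0.0137 K/W
R_plywood = L/(kA) = 0.175/(0.126×10.7) = 0.1298 K/W
R_outer film = 1/(h_o·A) = 1/(14.4×10.7) = 0.00649 K/W
Sum of the known resistances R_other = 0.15 K/W
Required total resistance R_tot = ΔT/Q_allow = 15/36.8 = 0.4076 K/W
R_cellular glass = R_tot − R_other = 0.2576 K/W
L = R·k·A = 0.2576×0.0535×10.7

L ≈ 147 mm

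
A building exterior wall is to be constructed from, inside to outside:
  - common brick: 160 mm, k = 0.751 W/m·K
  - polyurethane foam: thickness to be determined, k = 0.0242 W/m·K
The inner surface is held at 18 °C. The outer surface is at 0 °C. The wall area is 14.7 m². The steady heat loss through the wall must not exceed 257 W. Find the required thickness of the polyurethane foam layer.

L ≈ 19.8 mm

Model the wall as resistances in series:
R_common brick = L/(kA) = 0.16/(0.751×14.7) = 0.01449 K/W
Sum of the known resistances R_other = 0.01449 K/W
Required total resistance R_tot = ΔT/Q_allow = 18/257 = 0.07004 K/W
R_polyurethane foam = R_tot − R_other = 0.05555 K/W
L = R·k·A = 0.05555×0.0242×14.7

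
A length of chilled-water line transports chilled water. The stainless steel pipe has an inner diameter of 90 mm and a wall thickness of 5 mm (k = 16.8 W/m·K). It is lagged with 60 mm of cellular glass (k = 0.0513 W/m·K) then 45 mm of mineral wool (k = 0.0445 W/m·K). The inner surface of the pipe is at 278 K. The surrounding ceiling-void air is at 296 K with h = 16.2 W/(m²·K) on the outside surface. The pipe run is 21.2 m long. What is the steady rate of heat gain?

Treating each annulus and film as a series resistance:
R_stainless steel pipe wall = ln(50/45)/(2π×16.8×21.2) = 4.708×10^-5 K/W
R_cellular glass = ln(110/50)/(2π×0.0513×21.2) = 0.1154 K/W
R_mineral wool = ln(155/110)/(2π×0.0445×21.2) = 0.05786 K/W
R_outer film = 1/(h_o·2πr_oL) = 1/(16.2×2π×0.155×21.2) = 0.00299 K/W
R_total = 0.1763 K/W
Q = ΔT/R_total = 18/0.1763

Q ≈ 102 W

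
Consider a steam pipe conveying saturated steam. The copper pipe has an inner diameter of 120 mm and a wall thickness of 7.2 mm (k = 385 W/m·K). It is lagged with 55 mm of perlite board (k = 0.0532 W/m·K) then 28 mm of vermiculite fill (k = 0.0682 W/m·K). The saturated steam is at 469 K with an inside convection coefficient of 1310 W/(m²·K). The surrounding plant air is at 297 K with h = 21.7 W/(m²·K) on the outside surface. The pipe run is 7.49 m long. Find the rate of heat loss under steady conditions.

Q ≈ 555 W

Treating each annulus and film as a series resistance:
R_inner film = 1/(h_i·2πr₁L) = 1/(1310×2π×0.06×7.49) = 2.703×10^-4 K/W
R_copper pipe wall = ln(67.2/60)/(2π×385×7.49) = 6.255×10^-6 K/W
R_perlite board = ln(122.2/67.2)/(2π×0.0532×7.49) = 0.2388 K/W
R_vermiculite fill = ln(150.2/122.2)/(2π×0.0682×7.49) = 0.06428 K/W
R_outer film = 1/(h_o·2πr_oL) = 1/(21.7×2π×0.1502×7.49) = 0.006519 K/W
R_total = 0.3099 K/W
Q = ΔT/R_total = 172/0.3099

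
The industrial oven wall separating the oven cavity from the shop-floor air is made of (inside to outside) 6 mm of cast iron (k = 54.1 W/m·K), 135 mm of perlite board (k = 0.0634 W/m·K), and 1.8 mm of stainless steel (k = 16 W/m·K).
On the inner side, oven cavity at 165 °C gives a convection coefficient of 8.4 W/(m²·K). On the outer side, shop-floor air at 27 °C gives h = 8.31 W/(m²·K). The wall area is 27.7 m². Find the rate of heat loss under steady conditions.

Q ≈ 1610 W

Thermal resistances in series:
R_inner film = 1/(h_i·A) = 1/(8.4×27.7) = 0.004298 K/W
R_cast iron = L/(kA) = 0.006/(54.1×27.7) = 4.004×10^-6 K/W
R_perlite board = L/(kA) = 0.135/(0.0634×27.7) = 0.07687 K/W
R_stainless steel = L/(kA) = 0.0018/(16×27.7) = 4.061×10^-6 K/W
R_outer film = 1/(h_o·A) = 1/(8.31×27.7) = 0.004344 K/W
R_total = 0.08552 K/W
Q = ΔT / R_total = 138 / 0.08552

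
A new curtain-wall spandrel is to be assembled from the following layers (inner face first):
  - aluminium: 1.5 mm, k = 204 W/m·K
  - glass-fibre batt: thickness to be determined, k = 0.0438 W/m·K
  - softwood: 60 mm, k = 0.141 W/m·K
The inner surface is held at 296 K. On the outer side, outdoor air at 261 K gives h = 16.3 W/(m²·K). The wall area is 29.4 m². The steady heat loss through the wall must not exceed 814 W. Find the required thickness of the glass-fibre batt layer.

L ≈ 34 mm

Using the resistance-network approach (series):
R_aluminium = L/(kA) = 0.0015/(204×29.4) = 2.501×10^-7 K/W
R_softwood = L/(kA) = 0.06/(0.141×29.4) = 0.01447 K/W
R_outer film = 1/(h_o·A) = 1/(16.3×29.4) = 0.002087 K/W
Sum of the known resistances R_other = 0.01656 K/W
Required total resistance R_tot = ΔT/Q_allow = 35/814 = 0.043 K/W
R_glass-fibre batt = R_tot − R_other = 0.02644 K/W
L = R·k·A = 0.02644×0.0438×29.4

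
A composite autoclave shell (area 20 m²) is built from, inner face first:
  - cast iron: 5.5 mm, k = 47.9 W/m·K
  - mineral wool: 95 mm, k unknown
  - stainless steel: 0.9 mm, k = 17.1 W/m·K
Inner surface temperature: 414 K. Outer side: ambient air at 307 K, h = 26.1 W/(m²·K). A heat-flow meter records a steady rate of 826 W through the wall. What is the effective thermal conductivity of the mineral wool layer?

Model the wall as resistances in series:
R_cast iron = L/(kA) = 0.0055/(47.9×20) = 5.741×10^-6 K/W
R_stainless steel = L/(kA) = 0.0009/(17.1×20) = 2.632×10^-6 K/W
R_outer film = 1/(h_o·A) = 1/(26.1×20) = 0.001916 K/W
Sum of known resistances R_other = 0.001924 K/W
Total R = ΔT/Q = 107/826 = 0.1295 K/W
R_mineral wool = R_total − R_other = 0.1276 K/W
k = L/(R·A) = 0.095/(0.1276×20)

k ≈ 0.0372 W/(m·K)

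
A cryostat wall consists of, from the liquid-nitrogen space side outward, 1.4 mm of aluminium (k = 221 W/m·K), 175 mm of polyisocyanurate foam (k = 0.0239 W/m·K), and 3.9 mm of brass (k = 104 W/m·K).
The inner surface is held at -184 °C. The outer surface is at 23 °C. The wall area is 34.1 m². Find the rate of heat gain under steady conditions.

Treating each layer as a thermal resistance in series:
R_aluminium = L/(kA) = 0.0014/(221×34.1) = 1.858×10^-7 K/W
R_polyisocyanurate foam = L/(kA) = 0.175/(0.0239×34.1) = 0.2147 K/W
R_brass = L/(kA) = 0.0039/(104×34.1) = 1.1×10^-6 K/W
R_total = 0.2147 K/W
Q = ΔT / R_total = 207 / 0.2147

Q ≈ 964 W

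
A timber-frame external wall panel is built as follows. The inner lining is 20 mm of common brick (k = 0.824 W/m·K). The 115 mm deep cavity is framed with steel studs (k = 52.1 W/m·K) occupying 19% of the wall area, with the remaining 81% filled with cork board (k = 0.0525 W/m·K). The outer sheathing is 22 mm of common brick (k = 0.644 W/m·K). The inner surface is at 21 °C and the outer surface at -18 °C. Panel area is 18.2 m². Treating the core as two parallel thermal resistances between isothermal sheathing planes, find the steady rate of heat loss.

Q ≈ 10100 W

Sheathing layers in series; stud and cavity paths in parallel between them.
R_inner = 0.02/(0.824×18.2) = 0.001334 K/W
R_stud  = 0.115/(52.1×0.19×18.2) = 6.383×10^-4 K/W
R_cav   = 0.115/(0.0525×0.81×18.2) = 0.1486 K/W
1/R_core = 1/R_stud + 1/R_cav → R_core = 6.356×10^-4 K/W
R_outer = 0.022/(0.644×18.2) = 0.001877 K/W
R_total = 0.003846 K/W
Q = ΔT/R_total = 39/0.003846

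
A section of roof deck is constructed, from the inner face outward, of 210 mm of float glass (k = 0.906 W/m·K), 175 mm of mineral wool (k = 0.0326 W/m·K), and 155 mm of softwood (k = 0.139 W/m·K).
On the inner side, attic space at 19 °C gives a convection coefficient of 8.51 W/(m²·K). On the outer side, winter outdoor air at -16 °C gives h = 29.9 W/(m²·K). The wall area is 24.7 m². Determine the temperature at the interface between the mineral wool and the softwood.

Using the resistance-network approach (series):
R_inner film = 1/(h_i·A) = 1/(8.51×24.7) = 0.004757 K/W
R_float glass = L/(kA) = 0.21/(0.906×24.7) = 0.009384 K/W
R_mineral wool = L/(kA) = 0.175/(0.0326×24.7) = 0.2173 K/W
R_softwood = L/(kA) = 0.155/(0.139×24.7) = 0.04515 K/W
R_outer film = 1/(h_o·A) = 1/(29.9×24.7) = 0.001354 K/W
R_total = 0.278 K/W;  Q = ΔT/R_total = 35/0.278 = 125.9 W
T_interface = T_inner − Q·ΣR(inner→interface) = 19 − 126×0.2315

T ≈ -10.1 °C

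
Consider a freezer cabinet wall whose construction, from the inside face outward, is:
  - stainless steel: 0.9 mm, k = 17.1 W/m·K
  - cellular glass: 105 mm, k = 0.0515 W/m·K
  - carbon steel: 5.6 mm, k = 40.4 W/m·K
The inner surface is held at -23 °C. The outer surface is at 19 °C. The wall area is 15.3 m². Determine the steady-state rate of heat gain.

Q ≈ 315 W

Using the resistance-network approach (series):
R_stainless steel = L/(kA) = 0.0009/(17.1×15.3) = 3.44×10^-6 K/W
R_cellular glass = L/(kA) = 0.105/(0.0515×15.3) = 0.1333 K/W
R_carbon steel = L/(kA) = 0.0056/(40.4×15.3) = 9.06×10^-6 K/W
R_total = 0.1333 K/W
Q = ΔT / R_total = 42 / 0.1333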